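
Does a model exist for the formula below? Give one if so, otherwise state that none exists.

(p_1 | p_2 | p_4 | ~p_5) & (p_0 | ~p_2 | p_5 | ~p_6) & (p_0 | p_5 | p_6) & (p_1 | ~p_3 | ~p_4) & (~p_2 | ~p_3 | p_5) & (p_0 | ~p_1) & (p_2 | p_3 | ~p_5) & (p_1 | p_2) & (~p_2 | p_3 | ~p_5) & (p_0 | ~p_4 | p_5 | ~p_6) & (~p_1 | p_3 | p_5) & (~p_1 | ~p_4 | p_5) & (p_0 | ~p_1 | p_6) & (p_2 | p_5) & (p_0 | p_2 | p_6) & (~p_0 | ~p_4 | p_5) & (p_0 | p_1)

Set p_0 = True.
Set p_1 = False.
  then (p_1 | p_2) forces p_2 = True.
Set p_3 = False.
  then (~p_2 | p_3 | ~p_5) forces p_5 = False.
  then (~p_0 | ~p_4 | p_5) forces p_4 = False.
Set p_6 = True.
All clauses satisfied.

p_0=T; p_1=F; p_2=T; p_3=F; p_4=F; p_5=F; p_6=T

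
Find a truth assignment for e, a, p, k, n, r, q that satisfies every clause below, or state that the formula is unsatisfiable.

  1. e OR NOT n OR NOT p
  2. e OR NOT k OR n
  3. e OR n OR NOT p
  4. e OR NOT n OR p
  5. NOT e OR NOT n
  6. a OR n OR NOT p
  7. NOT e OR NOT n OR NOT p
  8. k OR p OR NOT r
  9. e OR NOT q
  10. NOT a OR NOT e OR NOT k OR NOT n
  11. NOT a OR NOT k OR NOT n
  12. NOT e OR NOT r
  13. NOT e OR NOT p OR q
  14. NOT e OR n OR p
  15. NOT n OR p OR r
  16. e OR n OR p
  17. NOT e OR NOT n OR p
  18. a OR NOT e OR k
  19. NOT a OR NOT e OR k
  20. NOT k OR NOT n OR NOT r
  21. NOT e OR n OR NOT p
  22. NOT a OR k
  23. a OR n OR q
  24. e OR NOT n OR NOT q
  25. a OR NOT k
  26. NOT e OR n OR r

Unsatisfiable

Case a = True:
  (NOT a OR k) forces k = True.
  (NOT a OR NOT k OR NOT n) forces n = False.
  (e OR NOT k OR n) forces e = True.
  (NOT e OR NOT r) forces r = False.
  Clause (NOT e OR n OR r) is falsified — contradiction.
Case a = False:
  (a OR NOT k) forces k = False.
  (a OR NOT e OR k) forces e = False.
  (e OR NOT q) forces q = False.
  (a OR n OR q) forces n = True.
  (e OR NOT n OR NOT p) forces p = False.
  Clause (e OR NOT n OR p) is falsified — contradiction.
Both cases fail, so the formula is unsatisfiable.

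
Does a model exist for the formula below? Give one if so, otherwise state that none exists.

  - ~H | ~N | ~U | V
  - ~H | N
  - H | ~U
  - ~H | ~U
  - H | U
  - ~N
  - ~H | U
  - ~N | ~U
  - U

No satisfying assignment exists.

Case U = True:
  (H | ~U) forces H = True.
  Clause (~H | ~U) is falsified — contradiction.
Case U = False:
  Clause (U) is falsified — contradiction.
Both cases fail, so the formula is unsatisfiable.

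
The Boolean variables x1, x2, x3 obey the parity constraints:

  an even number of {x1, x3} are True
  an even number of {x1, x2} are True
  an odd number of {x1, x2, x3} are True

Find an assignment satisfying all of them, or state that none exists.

x1 = True, x2 = True, x3 = True

{x1, x3}: 2 true → even ✓
{x1, x2}: 2 true → even ✓
{x1, x2, x3}: 3 true → odd ✓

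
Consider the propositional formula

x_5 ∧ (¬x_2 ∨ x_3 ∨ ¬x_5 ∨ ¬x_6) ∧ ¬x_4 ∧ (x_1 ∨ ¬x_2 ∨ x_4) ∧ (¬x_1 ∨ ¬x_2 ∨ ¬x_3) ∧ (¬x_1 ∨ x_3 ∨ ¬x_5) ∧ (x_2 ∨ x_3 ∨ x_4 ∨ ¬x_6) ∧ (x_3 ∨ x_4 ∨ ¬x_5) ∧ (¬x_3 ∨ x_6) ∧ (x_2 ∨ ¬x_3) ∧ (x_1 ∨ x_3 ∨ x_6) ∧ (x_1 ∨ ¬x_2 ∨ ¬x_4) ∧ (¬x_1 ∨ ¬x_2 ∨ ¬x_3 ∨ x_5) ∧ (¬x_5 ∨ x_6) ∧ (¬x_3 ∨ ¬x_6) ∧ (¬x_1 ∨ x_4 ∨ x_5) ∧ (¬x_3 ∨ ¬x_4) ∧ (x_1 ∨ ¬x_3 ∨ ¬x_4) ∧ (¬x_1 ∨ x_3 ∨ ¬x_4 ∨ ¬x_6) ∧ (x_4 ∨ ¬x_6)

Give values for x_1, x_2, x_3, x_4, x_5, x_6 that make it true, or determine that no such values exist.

Case x_4 = True:
  Clause (¬x_4) is falsified — contradiction.
Case x_4 = False:
  (x_5) forces x_5 = True.
  (x_3 ∨ x_4 ∨ ¬x_5) forces x_3 = True.
  (¬x_3 ∨ x_6) forces x_6 = True.
  Clause (¬x_3 ∨ ¬x_6) is falsified — contradiction.
Both cases fail, so the formula is unsatisfiable.

Unsatisfiable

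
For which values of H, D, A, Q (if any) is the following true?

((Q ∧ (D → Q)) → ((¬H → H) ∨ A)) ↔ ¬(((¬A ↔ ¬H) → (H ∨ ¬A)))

H=F, D=F, A=F, Q=T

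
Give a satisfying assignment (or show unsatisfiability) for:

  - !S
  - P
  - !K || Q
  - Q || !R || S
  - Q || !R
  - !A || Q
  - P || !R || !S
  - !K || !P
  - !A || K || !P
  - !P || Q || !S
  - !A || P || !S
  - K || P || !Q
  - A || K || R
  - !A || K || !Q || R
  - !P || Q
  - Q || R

R: True; P: True; K: False; A: False; S: False; Q: True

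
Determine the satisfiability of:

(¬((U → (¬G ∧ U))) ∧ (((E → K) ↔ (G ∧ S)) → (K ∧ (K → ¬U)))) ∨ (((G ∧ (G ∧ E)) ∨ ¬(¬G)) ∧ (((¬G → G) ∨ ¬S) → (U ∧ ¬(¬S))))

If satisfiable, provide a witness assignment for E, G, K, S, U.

E = False; G = True; K = True; S = True; U = True

  (¬((U → (¬G ∧ U))) ∧ (((E → K) ↔ (G ∧ S)) → (K ∧ (K → ¬U)))) ∨ (((G ∧ (G ∧ E)) ∨ ¬(¬G)) ∧ (((¬G → G) ∨ ¬S) → (U ∧ ¬(¬S)))) = True
    ¬((U → (¬G ∧ U))) ∧ (((E → K) ↔ (G ∧ S)) → (K ∧ (K → ¬U))) = False
      ¬((U → (¬G ∧ U))) = True
        U → (¬G ∧ U) = False
          ¬G ∧ U = False
            ¬G = False
      ((E → K) ↔ (G ∧ S)) → (K ∧ (K → ¬U)) = False
        (E → K) ↔ (G ∧ S) = True
          E → K = True
          G ∧ S = True
        K ∧ (K → ¬U) = False
          K → ¬U = False
            ¬U = False
    ((G ∧ (G ∧ E)) ∨ ¬(¬G)) ∧ (((¬G → G) ∨ ¬S) → (U ∧ ¬(¬S))) = True
      (G ∧ (G ∧ E)) ∨ ¬(¬G) = True
        G ∧ (G ∧ E) = False
          G ∧ E = False
        ¬(¬G) = True
          ¬G = False
      ((¬G → G) ∨ ¬S) → (U ∧ ¬(¬S)) = True
        (¬G → G) ∨ ¬S = True
          ¬G → G = True
            ¬G = False
          ¬S = False
        U ∧ ¬(¬S) = True
          ¬(¬S) = True
            ¬S = False
The formula evaluates to True.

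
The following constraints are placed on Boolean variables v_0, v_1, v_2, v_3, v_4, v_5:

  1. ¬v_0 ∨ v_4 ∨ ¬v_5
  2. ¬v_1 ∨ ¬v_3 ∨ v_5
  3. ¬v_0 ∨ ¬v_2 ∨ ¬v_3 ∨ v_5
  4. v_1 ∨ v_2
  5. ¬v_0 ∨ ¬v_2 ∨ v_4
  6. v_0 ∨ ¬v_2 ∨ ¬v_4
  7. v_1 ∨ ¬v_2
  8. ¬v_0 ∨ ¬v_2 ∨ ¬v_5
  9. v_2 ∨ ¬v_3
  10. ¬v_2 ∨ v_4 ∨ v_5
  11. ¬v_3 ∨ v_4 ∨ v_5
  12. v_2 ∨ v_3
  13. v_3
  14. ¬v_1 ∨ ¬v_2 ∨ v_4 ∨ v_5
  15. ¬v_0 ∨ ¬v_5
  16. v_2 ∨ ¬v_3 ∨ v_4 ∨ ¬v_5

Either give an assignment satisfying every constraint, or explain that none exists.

Unit clause (v_3) forces v_3 = True.
In (v_2 ∨ ¬v_3) only v_2 is left, so v_2 = True.
In (v_1 ∨ ¬v_2) only v_1 is left, so v_1 = True.
In (¬v_1 ∨ ¬v_3 ∨ v_5) only v_5 is left, so v_5 = True.
In (¬v_0 ∨ ¬v_2 ∨ ¬v_5) only ¬v_0 is left, so v_0 = False.
In (v_0 ∨ ¬v_2 ∨ ¬v_4) only ¬v_4 is left, so v_4 = False.
All clauses satisfied.

v_0 = False, v_1 = True, v_2 = True, v_3 = True, v_4 = False, v_5 = True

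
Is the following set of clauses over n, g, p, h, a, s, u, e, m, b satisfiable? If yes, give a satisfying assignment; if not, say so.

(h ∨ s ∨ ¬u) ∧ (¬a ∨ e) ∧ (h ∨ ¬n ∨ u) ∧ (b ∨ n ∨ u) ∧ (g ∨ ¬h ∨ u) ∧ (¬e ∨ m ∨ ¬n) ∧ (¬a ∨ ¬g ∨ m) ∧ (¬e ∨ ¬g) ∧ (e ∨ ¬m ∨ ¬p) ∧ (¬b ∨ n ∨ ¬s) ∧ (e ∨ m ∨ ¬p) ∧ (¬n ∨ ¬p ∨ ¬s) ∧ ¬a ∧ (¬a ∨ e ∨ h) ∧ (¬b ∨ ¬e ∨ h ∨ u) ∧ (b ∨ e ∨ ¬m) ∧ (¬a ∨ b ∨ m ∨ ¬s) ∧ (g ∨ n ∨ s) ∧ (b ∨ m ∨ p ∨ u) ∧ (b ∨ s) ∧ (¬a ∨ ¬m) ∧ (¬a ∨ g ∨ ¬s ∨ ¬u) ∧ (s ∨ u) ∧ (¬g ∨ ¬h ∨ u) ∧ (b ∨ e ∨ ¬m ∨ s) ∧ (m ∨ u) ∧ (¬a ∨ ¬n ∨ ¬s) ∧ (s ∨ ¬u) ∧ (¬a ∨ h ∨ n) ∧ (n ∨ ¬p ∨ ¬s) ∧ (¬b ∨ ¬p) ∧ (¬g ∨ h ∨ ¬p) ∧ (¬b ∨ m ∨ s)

n = True, g = True, p = False, h = True, a = False, s = True, u = True, e = False, m = False, b = True

Unit clause (¬a) forces a = False.
Set n = True.
Set g = True.
  then (¬e ∨ ¬g) forces e = False.
Set p = False.
Set h = True.
  then (¬g ∨ ¬h ∨ u) forces u = True.
  then (s ∨ ¬u) forces s = True.
Set m = False.
Set b = True.
All clauses satisfied.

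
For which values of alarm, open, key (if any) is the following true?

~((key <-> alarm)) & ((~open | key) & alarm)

alarm=T, open=F, key=F

  ~((key <-> alarm)) = True
    key <-> alarm = False
  (~open | key) & alarm = True
    ~open | key = True
      ~open = True
Both conjuncts True, so the formula holds.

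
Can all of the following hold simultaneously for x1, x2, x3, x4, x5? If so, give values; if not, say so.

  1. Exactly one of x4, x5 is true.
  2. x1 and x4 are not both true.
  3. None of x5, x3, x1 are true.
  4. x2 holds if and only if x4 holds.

x1 = False; x2 = True; x3 = False; x4 = True; x5 = False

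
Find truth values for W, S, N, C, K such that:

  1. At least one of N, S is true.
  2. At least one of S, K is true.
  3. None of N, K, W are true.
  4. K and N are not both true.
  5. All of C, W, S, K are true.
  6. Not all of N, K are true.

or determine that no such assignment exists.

Case W = True:
  Constraint (3) is violated (W=T) — contradiction.
Case W = False:
  Constraint (5) is violated (W=F) — contradiction.
Both cases fail — unsatisfiable.

Unsatisfiable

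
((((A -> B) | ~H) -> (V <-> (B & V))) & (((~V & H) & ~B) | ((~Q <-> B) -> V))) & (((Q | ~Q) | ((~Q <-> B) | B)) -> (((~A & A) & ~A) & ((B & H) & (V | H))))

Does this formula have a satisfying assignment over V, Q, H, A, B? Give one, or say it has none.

The conjunct ((Q | ~Q) | ((~Q <-> B) | B)) -> (((~A & A) & ~A) & ((B & H) & (V | H))) is unsatisfiable on its own:
  B = True: simplifies to ((~A & A) & ~A) & (H & (V | H)).
    A = True: the conjunct ~A is False.
    A = False: the conjunct A is False.
  B = False: simplifies to ~(((Q | ~Q) | Q)).
    Q = True: this becomes ~((True | True)) = False.
    Q = False: this becomes ~((True | False)) = False.
So the whole conjunction is unsatisfiable.

UNSATISFIABLE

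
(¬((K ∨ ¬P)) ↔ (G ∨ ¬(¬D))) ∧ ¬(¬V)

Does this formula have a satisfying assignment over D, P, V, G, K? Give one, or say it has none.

D = False, P = False, V = True, G = False, K = True

  ¬((K ∨ ¬P)) ↔ (G ∨ ¬(¬D)) = True
    ¬((K ∨ ¬P)) = False
      K ∨ ¬P = True
        ¬P = True
    G ∨ ¬(¬D) = False
      ¬(¬D) = False
        ¬D = True
  ¬(¬V) = True
    ¬V = False
Both conjuncts True, so the formula holds.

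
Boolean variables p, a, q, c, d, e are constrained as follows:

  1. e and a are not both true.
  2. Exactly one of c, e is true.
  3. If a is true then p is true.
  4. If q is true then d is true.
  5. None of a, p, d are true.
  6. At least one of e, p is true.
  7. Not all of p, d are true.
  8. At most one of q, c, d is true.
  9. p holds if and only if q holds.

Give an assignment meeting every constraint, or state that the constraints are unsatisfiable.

p: False; a: False; q: False; c: False; d: False; e: True

  (1) e=T, a=F — not both ✓
  (2) {c, e}: 1 true — exactly one ✓
  (3) a=F ⇒ p: vacuous ✓
  (4) q=F ⇒ d: vacuous ✓
  (5) {a, p, d}: 0 true — none ✓
  (6) {e, p}: 1 true — at least one ✓
  (7) {p, d}: 0/2 true — not all ✓
  (8) {q, c, d}: 0 true — at most one ✓
  (9) p=F, q=F — same ✓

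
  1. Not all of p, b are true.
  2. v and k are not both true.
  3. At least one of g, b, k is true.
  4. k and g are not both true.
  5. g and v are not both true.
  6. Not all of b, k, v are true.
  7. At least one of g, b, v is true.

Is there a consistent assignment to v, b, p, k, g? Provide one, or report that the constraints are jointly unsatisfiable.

v=F, b=F, p=T, k=F, g=T

  (1) {p, b}: 1/2 true — not all ✓
  (2) v=F, k=F — not both ✓
  (3) {g, b, k}: 1 true — at least one ✓
  (4) k=F, g=T — not both ✓
  (5) g=T, v=F — not both ✓
  (6) {b, k, v}: 0/3 true — not all ✓
  (7) {g, b, v}: 1 true — at least one ✓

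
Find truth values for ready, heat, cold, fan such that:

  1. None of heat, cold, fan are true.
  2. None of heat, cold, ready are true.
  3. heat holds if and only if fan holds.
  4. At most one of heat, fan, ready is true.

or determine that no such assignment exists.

ready: False, heat: False, cold: False, fan: False

  (1) {heat, cold, fan}: 0 true — none ✓
  (2) {heat, cold, ready}: 0 true — none ✓
  (3) heat=F, fan=F — same ✓
  (4) {heat, fan, ready}: 0 true — at most one ✓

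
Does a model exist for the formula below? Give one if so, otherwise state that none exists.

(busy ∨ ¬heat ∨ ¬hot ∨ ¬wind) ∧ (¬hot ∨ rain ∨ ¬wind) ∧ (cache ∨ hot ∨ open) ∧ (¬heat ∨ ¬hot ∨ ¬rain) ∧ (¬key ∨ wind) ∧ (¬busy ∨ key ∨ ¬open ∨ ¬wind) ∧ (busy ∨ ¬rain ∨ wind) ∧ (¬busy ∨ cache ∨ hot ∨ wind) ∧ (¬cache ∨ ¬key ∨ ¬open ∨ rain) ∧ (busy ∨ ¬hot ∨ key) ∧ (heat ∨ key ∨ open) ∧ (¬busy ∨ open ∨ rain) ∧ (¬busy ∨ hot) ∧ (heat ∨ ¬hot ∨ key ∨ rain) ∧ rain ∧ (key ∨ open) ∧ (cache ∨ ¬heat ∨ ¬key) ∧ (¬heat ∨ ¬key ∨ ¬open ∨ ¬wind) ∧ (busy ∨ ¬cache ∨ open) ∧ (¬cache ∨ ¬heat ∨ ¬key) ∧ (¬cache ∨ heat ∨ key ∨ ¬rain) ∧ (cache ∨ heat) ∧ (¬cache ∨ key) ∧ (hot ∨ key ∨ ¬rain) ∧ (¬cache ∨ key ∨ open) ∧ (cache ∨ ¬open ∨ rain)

Unit clause (rain) forces rain = True.
Set open = True.
Set busy = False.
  then (busy ∨ ¬rain ∨ wind) forces wind = True.
Set hot = True.
  then (busy ∨ ¬heat ∨ ¬hot ∨ ¬wind) forces heat = False.
  then (busy ∨ ¬hot ∨ key) forces key = True.
  then (cache ∨ heat) forces cache = True.
All clauses satisfied.

open = True, busy = False, hot = True, wind = True, heat = False, cache = True, rain = True, key = True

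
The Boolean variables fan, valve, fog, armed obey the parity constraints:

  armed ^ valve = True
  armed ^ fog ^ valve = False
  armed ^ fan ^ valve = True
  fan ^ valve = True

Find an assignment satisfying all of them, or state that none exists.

fan = False; valve = True; fog = True; armed = False

armed ^ valve = F ^ T = True ✓
armed ^ fog ^ valve = F ^ T ^ T = False ✓
armed ^ fan ^ valve = F ^ F ^ T = True ✓
fan ^ valve = F ^ T = True ✓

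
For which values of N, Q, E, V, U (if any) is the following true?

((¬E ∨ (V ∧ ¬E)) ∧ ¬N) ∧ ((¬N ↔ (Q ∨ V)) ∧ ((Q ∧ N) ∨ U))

N = False, Q = True, E = False, V = True, U = True

  (¬E ∨ (V ∧ ¬E)) ∧ ¬N = True
    ¬E ∨ (V ∧ ¬E) = True
      ¬E = True
      V ∧ ¬E = True
        ¬E = True
    ¬N = True
  (¬N ↔ (Q ∨ V)) ∧ ((Q ∧ N) ∨ U) = True
    ¬N ↔ (Q ∨ V) = True
      ¬N = True
      Q ∨ V = True
    (Q ∧ N) ∨ U = True
      Q ∧ N = False
Both conjuncts True, so the formula holds.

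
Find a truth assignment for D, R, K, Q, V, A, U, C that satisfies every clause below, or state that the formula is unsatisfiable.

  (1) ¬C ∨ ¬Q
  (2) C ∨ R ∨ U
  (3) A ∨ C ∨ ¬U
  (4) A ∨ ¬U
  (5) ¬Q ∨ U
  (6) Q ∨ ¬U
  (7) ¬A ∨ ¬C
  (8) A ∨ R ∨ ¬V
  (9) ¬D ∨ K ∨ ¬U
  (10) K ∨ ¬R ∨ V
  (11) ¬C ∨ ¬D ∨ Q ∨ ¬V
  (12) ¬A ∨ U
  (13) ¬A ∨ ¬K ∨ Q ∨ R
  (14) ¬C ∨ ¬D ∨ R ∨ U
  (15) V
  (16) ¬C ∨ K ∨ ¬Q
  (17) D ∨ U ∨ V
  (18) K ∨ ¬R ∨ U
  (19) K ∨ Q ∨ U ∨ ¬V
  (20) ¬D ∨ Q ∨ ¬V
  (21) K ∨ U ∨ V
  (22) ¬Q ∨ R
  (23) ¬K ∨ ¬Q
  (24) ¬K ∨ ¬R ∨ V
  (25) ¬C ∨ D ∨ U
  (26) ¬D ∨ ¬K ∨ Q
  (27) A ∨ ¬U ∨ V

D = False, R = True, K = False, Q = True, V = True, A = True, U = True, C = False

Unit clause (V) forces V = True.
Set D = False.
Try R = False:
  (A ∨ R ∨ ¬V) forces A = True.
  (¬A ∨ ¬C) forces C = False.
  (C ∨ R ∨ U) forces U = True.
  (Q ∨ ¬U) forces Q = True.
  clause (¬Q ∨ R) is falsified — backtrack.
So R = True.
Set K = False.
  then (K ∨ ¬R ∨ U) forces U = True.
  then (A ∨ ¬U) forces A = True.
  then (Q ∨ ¬U) forces Q = True.
  then (¬A ∨ ¬C) forces C = False.
All clauses satisfied.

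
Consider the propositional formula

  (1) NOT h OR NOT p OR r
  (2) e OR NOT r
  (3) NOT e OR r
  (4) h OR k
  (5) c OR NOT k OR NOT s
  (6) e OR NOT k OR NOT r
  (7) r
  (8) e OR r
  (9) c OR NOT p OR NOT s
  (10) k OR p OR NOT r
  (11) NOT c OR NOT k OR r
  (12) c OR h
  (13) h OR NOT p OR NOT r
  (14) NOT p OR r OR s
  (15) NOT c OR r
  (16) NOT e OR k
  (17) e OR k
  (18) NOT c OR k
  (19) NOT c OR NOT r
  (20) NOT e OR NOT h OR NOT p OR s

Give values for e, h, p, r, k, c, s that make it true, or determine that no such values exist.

e=T; h=T; p=F; r=T; k=T; c=F; s=F

Unit clause (r) forces r = True.
In (NOT c OR NOT r) only NOT c is left, so c = False.
In (e OR NOT r) only e is left, so e = True.
In (c OR h) only h is left, so h = True.
In (NOT e OR k) only k is left, so k = True.
In (c OR NOT k OR NOT s) only NOT s is left, so s = False.
In (NOT e OR NOT h OR NOT p OR s) only NOT p is left, so p = False.
All clauses satisfied.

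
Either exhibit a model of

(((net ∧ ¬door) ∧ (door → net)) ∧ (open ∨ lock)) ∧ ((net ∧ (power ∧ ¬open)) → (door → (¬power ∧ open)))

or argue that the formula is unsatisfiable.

net=T, lock=F, power=F, door=F, open=T

  ((net ∧ ¬door) ∧ (door → net)) ∧ (open ∨ lock) = True
    (net ∧ ¬door) ∧ (door → net) = True
      net ∧ ¬door = True
        ¬door = True
      door → net = True
    open ∨ lock = True
  (net ∧ (power ∧ ¬open)) → (door → (¬power ∧ open)) = True
    net ∧ (power ∧ ¬open) = False
      power ∧ ¬open = False
        ¬open = False
    door → (¬power ∧ open) = True
      ¬power ∧ open = True
        ¬power = True
Both conjuncts True, so the formula holds.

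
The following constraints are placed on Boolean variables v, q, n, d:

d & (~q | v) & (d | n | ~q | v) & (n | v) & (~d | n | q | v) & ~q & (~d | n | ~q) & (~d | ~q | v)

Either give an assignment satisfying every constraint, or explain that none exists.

v = True, q = False, n = False, d = True

Unit clause (d) forces d = True.
Unit clause (~q) forces q = False.
Set v = True.
Set n = False.
Check each clause:
  (d): d holds.
  (~q | v): ~q holds.
  (d | n | ~q | v): d holds.
  (n | v): v holds.
  (~d | n | q | v): v holds.
  (~q): ~q holds.
  (~d | n | ~q): ~q holds.
  (~d | ~q | v): ~q holds.
All clauses satisfied.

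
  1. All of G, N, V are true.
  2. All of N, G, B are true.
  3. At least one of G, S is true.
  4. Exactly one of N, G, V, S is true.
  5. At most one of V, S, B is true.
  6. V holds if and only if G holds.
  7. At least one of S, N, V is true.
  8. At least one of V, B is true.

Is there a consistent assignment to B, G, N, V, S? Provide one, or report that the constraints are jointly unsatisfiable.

The formula is unsatisfiable.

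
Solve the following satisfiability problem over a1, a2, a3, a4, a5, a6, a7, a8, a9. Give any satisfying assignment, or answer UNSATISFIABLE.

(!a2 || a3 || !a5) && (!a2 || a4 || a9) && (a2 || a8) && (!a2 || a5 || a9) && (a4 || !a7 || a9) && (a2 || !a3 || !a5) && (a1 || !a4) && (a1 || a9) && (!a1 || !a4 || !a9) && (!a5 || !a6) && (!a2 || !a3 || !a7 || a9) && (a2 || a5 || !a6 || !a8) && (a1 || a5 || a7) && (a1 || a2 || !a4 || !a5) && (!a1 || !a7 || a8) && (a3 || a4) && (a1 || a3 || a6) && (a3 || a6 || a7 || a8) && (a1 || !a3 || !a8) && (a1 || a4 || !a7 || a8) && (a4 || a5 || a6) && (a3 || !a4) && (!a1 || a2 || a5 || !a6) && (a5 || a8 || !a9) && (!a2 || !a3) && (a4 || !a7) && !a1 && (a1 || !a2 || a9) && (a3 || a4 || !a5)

Unsatisfiable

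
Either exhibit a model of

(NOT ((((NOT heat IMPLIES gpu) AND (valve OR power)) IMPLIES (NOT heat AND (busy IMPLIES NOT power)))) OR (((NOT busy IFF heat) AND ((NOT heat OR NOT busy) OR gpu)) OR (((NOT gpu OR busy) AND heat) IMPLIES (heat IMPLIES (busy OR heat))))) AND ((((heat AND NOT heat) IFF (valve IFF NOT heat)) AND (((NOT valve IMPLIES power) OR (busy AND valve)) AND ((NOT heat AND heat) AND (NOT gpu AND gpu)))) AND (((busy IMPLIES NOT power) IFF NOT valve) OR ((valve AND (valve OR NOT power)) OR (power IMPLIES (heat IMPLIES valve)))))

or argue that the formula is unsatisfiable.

Case heat = True: the conjunct NOT heat is False.
Case heat = False: the conjunct heat is False.
Both cases fail — unsatisfiable.

UNSATISFIABLE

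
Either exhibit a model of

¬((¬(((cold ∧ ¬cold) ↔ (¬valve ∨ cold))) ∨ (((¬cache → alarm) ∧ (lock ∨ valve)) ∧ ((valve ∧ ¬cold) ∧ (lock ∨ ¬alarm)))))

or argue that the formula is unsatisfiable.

cache = True, lock = False, alarm = True, valve = True, cold = False

  ¬((¬(((cold ∧ ¬cold) ↔ (¬valve ∨ cold))) ∨ (((¬cache → alarm) ∧ (lock ∨ valve)) ∧ ((valve ∧ ¬cold) ∧ (lock ∨ ¬alarm))))) = True
    ¬(((cold ∧ ¬cold) ↔ (¬valve ∨ cold))) ∨ (((¬cache → alarm) ∧ (lock ∨ valve)) ∧ ((valve ∧ ¬cold) ∧ (lock ∨ ¬alarm))) = False
      ¬(((cold ∧ ¬cold) ↔ (¬valve ∨ cold))) = False
        (cold ∧ ¬cold) ↔ (¬valve ∨ cold) = True
          cold ∧ ¬cold = False
            ¬cold = True
          ¬valve ∨ cold = False
            ¬valve = False
      ((¬cache → alarm) ∧ (lock ∨ valve)) ∧ ((valve ∧ ¬cold) ∧ (lock ∨ ¬alarm)) = False
        (¬cache → alarm) ∧ (lock ∨ valve) = True
          ¬cache → alarm = True
            ¬cache = False
          lock ∨ valve = True
        (valve ∧ ¬cold) ∧ (lock ∨ ¬alarm) = False
          valve ∧ ¬cold = True
            ¬cold = True
          lock ∨ ¬alarm = False
            ¬alarm = False
The formula evaluates to True.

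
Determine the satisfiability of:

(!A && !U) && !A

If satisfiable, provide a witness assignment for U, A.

U=F, A=F

  !A && !U = True
    !A = True
    !U = True
  !A = True
Both conjuncts True, so the formula holds.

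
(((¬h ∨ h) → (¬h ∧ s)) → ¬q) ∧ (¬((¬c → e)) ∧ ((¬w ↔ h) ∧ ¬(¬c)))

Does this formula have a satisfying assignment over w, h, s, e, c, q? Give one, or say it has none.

Case c = True: the conjunct ¬((¬c → e)) becomes ¬((False → e)) = False.
Case c = False: the conjunct ¬(¬c) becomes ¬(¬False) = False.
Both cases fail — unsatisfiable.

The formula is unsatisfiable.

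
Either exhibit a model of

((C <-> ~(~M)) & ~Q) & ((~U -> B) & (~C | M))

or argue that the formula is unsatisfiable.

B = False, Q = False, U = True, M = False, C = False

  (C <-> ~(~M)) & ~Q = True
    C <-> ~(~M) = True
      ~(~M) = False
        ~M = True
    ~Q = True
  (~U -> B) & (~C | M) = True
    ~U -> B = True
      ~U = False
    ~C | M = True
      ~C = True
Both conjuncts True, so the formula holds.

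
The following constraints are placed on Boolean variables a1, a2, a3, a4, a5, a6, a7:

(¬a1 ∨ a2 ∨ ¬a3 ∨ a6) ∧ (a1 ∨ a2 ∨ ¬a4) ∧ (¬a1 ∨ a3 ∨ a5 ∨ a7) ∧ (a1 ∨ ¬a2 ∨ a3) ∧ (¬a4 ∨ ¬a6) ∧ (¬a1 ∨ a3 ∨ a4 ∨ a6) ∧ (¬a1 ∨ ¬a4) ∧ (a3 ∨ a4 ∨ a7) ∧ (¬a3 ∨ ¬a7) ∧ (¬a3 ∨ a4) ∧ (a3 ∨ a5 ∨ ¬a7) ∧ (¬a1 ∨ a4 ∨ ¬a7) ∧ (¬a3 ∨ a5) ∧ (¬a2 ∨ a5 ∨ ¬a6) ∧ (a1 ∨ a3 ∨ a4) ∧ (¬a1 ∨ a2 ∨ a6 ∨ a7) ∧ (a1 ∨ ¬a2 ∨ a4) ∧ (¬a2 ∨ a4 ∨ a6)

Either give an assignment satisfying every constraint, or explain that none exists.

a1: False, a2: True, a3: True, a4: True, a5: True, a6: False, a7: False

Try a1 = True:
  (¬a1 ∨ ¬a4) forces a4 = False.
  (¬a3 ∨ a4) forces a3 = False.
  (¬a1 ∨ a3 ∨ a4 ∨ a6) forces a6 = True.
  (a3 ∨ a4 ∨ a7) forces a7 = True.
  clause (¬a1 ∨ a4 ∨ ¬a7) is falsified — backtrack.
So a1 = False.
Try a2 = False:
  (a1 ∨ a2 ∨ ¬a4) forces a4 = False.
  (¬a3 ∨ a4) forces a3 = False.
  clause (a1 ∨ a3 ∨ a4) is falsified — backtrack.
So a2 = True.
  then (a1 ∨ ¬a2 ∨ a3) forces a3 = True.
  then (¬a3 ∨ ¬a7) forces a7 = False.
  then (¬a3 ∨ a4) forces a4 = True.
  then (¬a3 ∨ a5) forces a5 = True.
  then (¬a4 ∨ ¬a6) forces a6 = False.
All clauses satisfied.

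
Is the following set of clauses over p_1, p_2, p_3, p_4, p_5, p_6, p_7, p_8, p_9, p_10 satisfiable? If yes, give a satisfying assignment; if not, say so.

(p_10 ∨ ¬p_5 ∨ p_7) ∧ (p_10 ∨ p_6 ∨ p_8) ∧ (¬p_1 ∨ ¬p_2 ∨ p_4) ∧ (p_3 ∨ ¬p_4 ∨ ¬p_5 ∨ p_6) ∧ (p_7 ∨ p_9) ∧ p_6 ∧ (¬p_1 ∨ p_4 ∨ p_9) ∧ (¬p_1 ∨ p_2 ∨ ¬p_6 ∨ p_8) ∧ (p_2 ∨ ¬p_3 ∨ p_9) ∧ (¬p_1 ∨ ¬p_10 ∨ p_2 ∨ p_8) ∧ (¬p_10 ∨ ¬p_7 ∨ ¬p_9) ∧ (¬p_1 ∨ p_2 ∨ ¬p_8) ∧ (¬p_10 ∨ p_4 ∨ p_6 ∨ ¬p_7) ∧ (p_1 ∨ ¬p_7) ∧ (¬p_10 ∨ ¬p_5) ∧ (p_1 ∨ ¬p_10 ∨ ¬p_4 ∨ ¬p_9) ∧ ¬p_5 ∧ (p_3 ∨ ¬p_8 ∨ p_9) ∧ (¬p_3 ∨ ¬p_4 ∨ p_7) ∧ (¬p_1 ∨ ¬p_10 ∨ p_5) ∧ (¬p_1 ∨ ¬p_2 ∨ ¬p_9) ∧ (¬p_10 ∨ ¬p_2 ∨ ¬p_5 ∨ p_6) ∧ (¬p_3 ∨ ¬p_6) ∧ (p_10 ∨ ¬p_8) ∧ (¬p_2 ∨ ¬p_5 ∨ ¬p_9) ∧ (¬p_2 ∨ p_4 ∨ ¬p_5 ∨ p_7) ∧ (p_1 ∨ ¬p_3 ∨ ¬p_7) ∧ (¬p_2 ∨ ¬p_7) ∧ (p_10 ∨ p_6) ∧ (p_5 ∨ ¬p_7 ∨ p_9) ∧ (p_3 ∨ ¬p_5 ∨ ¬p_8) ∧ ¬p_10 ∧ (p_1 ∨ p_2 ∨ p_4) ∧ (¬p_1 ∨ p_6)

Unit clause (p_6) forces p_6 = True.
Unit clause (¬p_5) forces p_5 = False.
In (¬p_3 ∨ ¬p_6) only ¬p_3 is left, so p_3 = False.
Unit clause (¬p_10) forces p_10 = False.
In (p_10 ∨ ¬p_8) only ¬p_8 is left, so p_8 = False.
Try p_1 = True:
  (¬p_1 ∨ p_2 ∨ ¬p_6 ∨ p_8) forces p_2 = True.
  (¬p_1 ∨ ¬p_2 ∨ p_4) forces p_4 = True.
  (¬p_1 ∨ ¬p_2 ∨ ¬p_9) forces p_9 = False.
  (p_7 ∨ p_9) forces p_7 = True.
  clause (¬p_2 ∨ ¬p_7) is falsified — backtrack.
So p_1 = False.
  then (p_1 ∨ ¬p_7) forces p_7 = False.
  then (p_7 ∨ p_9) forces p_9 = True.
Set p_2 = True.
Set p_4 = False.
All clauses satisfied.

p_1: False; p_2: True; p_3: False; p_4: False; p_5: False; p_6: True; p_7: False; p_8: False; p_9: True; p_10: False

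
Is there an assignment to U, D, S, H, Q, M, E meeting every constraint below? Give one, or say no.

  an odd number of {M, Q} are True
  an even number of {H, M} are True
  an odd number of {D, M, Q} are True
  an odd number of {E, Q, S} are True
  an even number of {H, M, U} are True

U=F, D=F, S=F, H=T, Q=F, M=T, E=T

{M, Q}: 1 true → odd ✓
{H, M}: 2 true → even ✓
{D, M, Q}: 1 true → odd ✓
{E, Q, S}: 1 true → odd ✓
{H, M, U}: 2 true → even ✓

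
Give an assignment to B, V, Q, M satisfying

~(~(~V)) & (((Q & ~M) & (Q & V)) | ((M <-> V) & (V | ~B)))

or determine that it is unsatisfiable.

B: False; V: False; Q: False; M: False

  ~(~(~V)) = True
    ~(~V) = False
      ~V = True
  ((Q & ~M) & (Q & V)) | ((M <-> V) & (V | ~B)) = True
    (Q & ~M) & (Q & V) = False
      Q & ~M = False
        ~M = True
      Q & V = False
    (M <-> V) & (V | ~B) = True
      M <-> V = True
      V | ~B = True
        ~B = True
Both conjuncts True, so the formula holds.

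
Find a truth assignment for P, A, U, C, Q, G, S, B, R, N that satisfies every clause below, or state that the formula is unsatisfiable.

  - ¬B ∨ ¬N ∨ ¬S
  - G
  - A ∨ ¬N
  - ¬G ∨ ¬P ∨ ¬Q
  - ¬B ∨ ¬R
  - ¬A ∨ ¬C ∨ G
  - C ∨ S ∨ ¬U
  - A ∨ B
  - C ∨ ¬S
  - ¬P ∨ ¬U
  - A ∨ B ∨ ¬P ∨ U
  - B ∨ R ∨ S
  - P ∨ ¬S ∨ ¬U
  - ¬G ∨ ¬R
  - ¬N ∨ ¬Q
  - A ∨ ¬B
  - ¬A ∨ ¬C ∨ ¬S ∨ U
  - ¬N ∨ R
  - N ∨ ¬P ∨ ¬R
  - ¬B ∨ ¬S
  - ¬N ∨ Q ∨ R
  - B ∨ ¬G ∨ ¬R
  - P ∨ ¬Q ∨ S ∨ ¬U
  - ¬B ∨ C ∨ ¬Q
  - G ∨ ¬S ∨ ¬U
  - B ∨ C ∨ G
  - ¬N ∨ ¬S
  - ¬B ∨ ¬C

P: False, A: True, U: False, C: False, Q: False, G: True, S: False, B: True, R: False, N: False

Unit clause (G) forces G = True.
In (¬G ∨ ¬R) only ¬R is left, so R = False.
In (¬N ∨ R) only ¬N is left, so N = False.
Set P = False.
Try A = False:
  (A ∨ B) forces B = True.
  clause (A ∨ ¬B) is falsified — backtrack.
So A = True.
Set U = False.
Set C = False.
  then (C ∨ ¬S) forces S = False.
  then (B ∨ R ∨ S) forces B = True.
  then (¬B ∨ C ∨ ¬Q) forces Q = False.
All clauses satisfied.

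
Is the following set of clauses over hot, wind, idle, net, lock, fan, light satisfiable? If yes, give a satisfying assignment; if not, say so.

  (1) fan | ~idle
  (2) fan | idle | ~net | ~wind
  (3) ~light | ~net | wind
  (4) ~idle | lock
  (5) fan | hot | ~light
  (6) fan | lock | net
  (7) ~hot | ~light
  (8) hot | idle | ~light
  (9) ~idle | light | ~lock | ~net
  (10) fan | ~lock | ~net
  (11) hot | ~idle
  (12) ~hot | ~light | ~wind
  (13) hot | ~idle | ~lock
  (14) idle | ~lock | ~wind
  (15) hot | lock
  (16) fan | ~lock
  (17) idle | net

Set hot = True.
  then (~hot | ~light) forces light = False.
Set wind = False.
Set idle = False.
  then (idle | net) forces net = True.
Set lock = True.
  then (fan | ~lock | ~net) forces fan = True.
All clauses satisfied.

hot = True, wind = False, idle = False, net = True, lock = True, fan = True, light = False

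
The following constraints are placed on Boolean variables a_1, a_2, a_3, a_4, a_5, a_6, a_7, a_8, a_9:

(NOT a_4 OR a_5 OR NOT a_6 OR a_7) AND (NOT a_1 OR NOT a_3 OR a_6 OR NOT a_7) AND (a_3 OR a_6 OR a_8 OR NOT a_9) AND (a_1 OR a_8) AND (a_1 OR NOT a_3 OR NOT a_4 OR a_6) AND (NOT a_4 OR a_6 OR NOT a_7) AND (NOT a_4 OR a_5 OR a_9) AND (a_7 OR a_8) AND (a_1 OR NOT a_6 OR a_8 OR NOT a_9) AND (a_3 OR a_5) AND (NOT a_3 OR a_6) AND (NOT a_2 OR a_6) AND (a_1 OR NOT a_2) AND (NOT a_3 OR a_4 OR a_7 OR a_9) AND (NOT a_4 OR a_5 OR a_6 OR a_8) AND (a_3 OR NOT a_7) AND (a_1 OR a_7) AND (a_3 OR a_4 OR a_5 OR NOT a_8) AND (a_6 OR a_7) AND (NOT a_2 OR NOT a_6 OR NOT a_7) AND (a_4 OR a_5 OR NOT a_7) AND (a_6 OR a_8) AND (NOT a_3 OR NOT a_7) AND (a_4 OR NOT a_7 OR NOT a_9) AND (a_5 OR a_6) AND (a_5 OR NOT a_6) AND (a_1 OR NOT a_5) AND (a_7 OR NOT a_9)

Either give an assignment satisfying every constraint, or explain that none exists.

Try a_1 = False:
  (a_1 OR a_8) forces a_8 = True.
  (a_1 OR NOT a_2) forces a_2 = False.
  (a_1 OR a_7) forces a_7 = True.
  (a_3 OR NOT a_7) forces a_3 = True.
  clause (NOT a_3 OR NOT a_7) is falsified — backtrack.
So a_1 = True.
Set a_2 = True.
  then (NOT a_2 OR a_6) forces a_6 = True.
  then (NOT a_2 OR NOT a_6 OR NOT a_7) forces a_7 = False.
  then (a_5 OR NOT a_6) forces a_5 = True.
  then (a_7 OR NOT a_9) forces a_9 = False.
  then (a_7 OR a_8) forces a_8 = True.
Set a_3 = True.
  then (NOT a_3 OR a_4 OR a_7 OR a_9) forces a_4 = True.
All clauses satisfied.

a_1 = True; a_2 = True; a_3 = True; a_4 = True; a_5 = True; a_6 = True; a_7 = False; a_8 = True; a_9 = False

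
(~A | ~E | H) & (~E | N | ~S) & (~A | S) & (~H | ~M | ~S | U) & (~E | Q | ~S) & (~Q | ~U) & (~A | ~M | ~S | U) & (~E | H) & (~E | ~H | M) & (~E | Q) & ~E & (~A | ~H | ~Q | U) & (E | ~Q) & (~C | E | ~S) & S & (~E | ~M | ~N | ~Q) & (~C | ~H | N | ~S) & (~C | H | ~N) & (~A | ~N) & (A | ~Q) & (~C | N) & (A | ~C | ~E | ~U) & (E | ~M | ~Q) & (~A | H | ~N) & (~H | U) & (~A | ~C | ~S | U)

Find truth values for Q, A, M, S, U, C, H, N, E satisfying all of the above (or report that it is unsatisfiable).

Q: False, A: True, M: True, S: True, U: True, C: False, H: True, N: False, E: False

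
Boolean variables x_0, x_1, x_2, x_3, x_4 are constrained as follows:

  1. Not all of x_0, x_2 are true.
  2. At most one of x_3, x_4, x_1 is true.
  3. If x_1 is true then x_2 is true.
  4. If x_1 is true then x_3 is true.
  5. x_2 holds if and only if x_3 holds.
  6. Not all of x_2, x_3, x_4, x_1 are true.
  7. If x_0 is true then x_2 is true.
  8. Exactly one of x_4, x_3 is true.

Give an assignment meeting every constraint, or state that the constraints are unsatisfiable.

x_0 = False, x_1 = False, x_2 = False, x_3 = False, x_4 = True

  (1) {x_0, x_2}: 0/2 true — not all ✓
  (2) {x_3, x_4, x_1}: 1 true — at most one ✓
  (3) x_1=F ⇒ x_2: vacuous ✓
  (4) x_1=F ⇒ x_3: vacuous ✓
  (5) x_2=F, x_3=F — same ✓
  (6) {x_2, x_3, x_4, x_1}: 1/4 true — not all ✓
  (7) x_0=F ⇒ x_2: vacuous ✓
  (8) {x_4, x_3}: 1 true — exactly one ✓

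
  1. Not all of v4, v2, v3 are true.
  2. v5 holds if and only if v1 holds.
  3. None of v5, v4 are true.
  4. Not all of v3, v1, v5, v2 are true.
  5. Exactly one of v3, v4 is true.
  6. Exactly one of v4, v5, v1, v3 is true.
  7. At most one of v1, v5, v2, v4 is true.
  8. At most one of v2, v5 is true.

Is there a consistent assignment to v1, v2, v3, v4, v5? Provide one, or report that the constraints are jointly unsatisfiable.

v1: False, v2: False, v3: True, v4: False, v5: False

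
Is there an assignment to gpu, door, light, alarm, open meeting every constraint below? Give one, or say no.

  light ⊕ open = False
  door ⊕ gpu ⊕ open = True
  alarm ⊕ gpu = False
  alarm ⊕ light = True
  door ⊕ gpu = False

gpu = False, door = False, light = True, alarm = False, open = True

light ⊕ open = T ⊕ T = False ✓
door ⊕ gpu ⊕ open = F ⊕ F ⊕ T = True ✓
alarm ⊕ gpu = F ⊕ F = False ✓
alarm ⊕ light = F ⊕ T = True ✓
door ⊕ gpu = F ⊕ F = False ✓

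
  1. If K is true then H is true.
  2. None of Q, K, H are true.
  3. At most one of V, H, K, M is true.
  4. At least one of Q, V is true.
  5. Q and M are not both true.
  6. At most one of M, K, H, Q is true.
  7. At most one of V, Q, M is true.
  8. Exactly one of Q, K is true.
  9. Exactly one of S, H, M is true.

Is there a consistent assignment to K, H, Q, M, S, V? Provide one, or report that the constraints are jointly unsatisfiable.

UNSATISFIABLE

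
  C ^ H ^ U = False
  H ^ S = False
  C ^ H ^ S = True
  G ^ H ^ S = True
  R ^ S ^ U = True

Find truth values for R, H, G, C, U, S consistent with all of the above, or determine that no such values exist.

R = False, H = True, G = True, C = True, U = False, S = True

C ^ H ^ U = T ^ T ^ F = False ✓
H ^ S = T ^ T = False ✓
C ^ H ^ S = T ^ T ^ T = True ✓
G ^ H ^ S = T ^ T ^ T = True ✓
R ^ S ^ U = F ^ T ^ F = True ✓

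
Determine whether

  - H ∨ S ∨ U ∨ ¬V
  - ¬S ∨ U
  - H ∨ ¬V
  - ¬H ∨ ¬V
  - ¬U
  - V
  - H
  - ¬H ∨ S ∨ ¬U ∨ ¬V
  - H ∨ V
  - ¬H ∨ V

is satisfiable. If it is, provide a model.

UNSATISFIABLE

Case V = True:
  (H ∨ ¬V) forces H = True.
  Clause (¬H ∨ ¬V) is falsified — contradiction.
Case V = False:
  Clause (V) is falsified — contradiction.
Both cases fail, so the formula is unsatisfiable.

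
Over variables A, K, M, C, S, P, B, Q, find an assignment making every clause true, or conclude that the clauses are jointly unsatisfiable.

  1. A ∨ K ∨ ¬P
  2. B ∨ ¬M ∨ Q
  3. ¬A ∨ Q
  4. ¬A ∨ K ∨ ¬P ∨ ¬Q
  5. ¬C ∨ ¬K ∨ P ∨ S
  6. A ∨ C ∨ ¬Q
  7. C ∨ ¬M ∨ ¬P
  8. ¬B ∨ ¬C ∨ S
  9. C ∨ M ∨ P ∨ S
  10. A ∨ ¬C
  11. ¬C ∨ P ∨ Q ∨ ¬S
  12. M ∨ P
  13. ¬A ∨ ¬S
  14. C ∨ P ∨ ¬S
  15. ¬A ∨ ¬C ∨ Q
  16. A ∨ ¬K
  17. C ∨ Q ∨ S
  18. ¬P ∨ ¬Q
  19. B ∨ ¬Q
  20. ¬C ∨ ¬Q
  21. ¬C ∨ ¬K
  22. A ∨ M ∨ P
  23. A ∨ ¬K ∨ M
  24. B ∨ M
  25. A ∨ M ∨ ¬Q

A: True, K: False, M: True, C: False, S: False, P: False, B: True, Q: True

Set A = True.
  then (¬A ∨ Q) forces Q = True.
  then (¬A ∨ ¬S) forces S = False.
  then (¬P ∨ ¬Q) forces P = False.
  then (B ∨ ¬Q) forces B = True.
  then (¬C ∨ ¬Q) forces C = False.
  then (C ∨ M ∨ P ∨ S) forces M = True.
Set K = False.
All clauses satisfied.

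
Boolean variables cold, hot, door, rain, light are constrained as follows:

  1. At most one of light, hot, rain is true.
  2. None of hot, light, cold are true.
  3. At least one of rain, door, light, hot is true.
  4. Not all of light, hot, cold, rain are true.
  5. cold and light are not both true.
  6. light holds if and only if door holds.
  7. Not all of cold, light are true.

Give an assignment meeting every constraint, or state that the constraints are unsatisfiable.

cold=F, hot=F, door=F, rain=T, light=F

  (1) {light, hot, rain}: 1 true — at most one ✓
  (2) {hot, light, cold}: 0 true — none ✓
  (3) {rain, door, light, hot}: 1 true — at least one ✓
  (4) {light, hot, cold, rain}: 1/4 true — not all ✓
  (5) cold=F, light=F — not both ✓
  (6) light=F, door=F — same ✓
  (7) {cold, light}: 0/2 true — not all ✓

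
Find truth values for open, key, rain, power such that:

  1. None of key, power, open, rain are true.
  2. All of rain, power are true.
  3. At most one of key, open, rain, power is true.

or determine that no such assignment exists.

Case rain = True:
  Constraint (1) is violated (rain=T) — contradiction.
Case rain = False:
  Constraint (2) is violated (rain=F) — contradiction.
Both cases fail — unsatisfiable.

No satisfying assignment exists.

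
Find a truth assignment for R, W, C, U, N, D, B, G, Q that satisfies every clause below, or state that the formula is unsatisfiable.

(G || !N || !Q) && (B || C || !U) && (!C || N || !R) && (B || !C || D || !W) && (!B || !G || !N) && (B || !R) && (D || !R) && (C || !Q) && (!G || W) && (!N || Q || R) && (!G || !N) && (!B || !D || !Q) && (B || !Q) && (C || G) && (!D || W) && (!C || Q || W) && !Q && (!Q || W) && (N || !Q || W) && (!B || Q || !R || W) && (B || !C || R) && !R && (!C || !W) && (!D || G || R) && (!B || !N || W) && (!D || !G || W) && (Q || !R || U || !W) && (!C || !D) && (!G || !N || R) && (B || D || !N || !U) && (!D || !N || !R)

Unit clause (!Q) forces Q = False.
Unit clause (!R) forces R = False.
In (!N || Q || R) only !N is left, so N = False.
Set W = True.
  then (!C || !W) forces C = False.
  then (C || G) forces G = True.
Set U = False.
Set D = True.
Set B = False.
All clauses satisfied.

R = False; W = True; C = False; U = False; N = False; D = True; B = False; G = True; Q = False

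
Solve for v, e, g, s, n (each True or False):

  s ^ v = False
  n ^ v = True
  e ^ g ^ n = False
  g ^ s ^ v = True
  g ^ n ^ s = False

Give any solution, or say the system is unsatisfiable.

v = False; e = False; g = True; s = False; n = True

s ^ v = F ^ F = False ✓
n ^ v = T ^ F = True ✓
e ^ g ^ n = F ^ T ^ T = False ✓
g ^ s ^ v = T ^ F ^ F = True ✓
g ^ n ^ s = T ^ T ^ F = False ✓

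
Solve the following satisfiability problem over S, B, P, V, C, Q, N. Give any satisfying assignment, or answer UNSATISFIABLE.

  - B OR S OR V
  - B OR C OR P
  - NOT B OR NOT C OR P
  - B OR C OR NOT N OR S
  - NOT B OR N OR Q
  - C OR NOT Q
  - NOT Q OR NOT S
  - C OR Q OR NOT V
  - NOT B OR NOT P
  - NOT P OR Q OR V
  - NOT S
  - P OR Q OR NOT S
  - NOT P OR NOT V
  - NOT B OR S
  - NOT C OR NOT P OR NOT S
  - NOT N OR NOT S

S: False, B: False, P: False, V: True, C: True, Q: False, N: False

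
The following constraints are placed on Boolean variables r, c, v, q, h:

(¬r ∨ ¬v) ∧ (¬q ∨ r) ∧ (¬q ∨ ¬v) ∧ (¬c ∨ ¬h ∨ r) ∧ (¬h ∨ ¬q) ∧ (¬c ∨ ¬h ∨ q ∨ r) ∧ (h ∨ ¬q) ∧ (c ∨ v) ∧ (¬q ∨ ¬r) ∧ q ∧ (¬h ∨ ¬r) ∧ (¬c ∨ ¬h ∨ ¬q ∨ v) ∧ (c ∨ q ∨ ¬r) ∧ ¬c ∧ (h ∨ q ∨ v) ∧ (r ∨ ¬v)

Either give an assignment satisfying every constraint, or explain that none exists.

Case q = True:
  (¬q ∨ r) forces r = True.
  Clause (¬q ∨ ¬r) is falsified — contradiction.
Case q = False:
  Clause (q) is falsified — contradiction.
Both cases fail, so the formula is unsatisfiable.

Unsatisfiable — no assignment works.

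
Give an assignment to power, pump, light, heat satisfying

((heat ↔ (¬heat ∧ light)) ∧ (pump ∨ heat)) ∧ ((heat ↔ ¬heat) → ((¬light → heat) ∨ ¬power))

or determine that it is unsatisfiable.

power = True, pump = True, light = False, heat = False

  (heat ↔ (¬heat ∧ light)) ∧ (pump ∨ heat) = True
    heat ↔ (¬heat ∧ light) = True
      ¬heat ∧ light = False
        ¬heat = True
    pump ∨ heat = True
  (heat ↔ ¬heat) → ((¬light → heat) ∨ ¬power) = True
    heat ↔ ¬heat = False
      ¬heat = True
    (¬light → heat) ∨ ¬power = False
      ¬light → heat = False
        ¬light = True
      ¬power = False
Both conjuncts True, so the formula holds.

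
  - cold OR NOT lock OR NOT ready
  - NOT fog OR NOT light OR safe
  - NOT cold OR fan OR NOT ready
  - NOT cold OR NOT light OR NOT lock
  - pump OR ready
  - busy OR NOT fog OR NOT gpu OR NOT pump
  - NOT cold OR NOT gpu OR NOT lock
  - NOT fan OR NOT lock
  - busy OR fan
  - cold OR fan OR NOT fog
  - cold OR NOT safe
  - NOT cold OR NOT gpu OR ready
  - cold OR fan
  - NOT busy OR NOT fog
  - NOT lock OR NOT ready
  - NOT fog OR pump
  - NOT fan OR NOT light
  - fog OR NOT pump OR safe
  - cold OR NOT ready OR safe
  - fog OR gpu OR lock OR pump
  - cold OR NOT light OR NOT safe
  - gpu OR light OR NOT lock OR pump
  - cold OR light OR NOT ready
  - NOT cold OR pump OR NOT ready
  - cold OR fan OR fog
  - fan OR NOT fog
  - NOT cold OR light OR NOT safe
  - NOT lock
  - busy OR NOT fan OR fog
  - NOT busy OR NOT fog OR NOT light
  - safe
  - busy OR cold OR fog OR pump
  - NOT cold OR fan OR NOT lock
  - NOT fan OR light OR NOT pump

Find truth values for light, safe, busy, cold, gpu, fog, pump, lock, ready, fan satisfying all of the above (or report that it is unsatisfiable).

light: True; safe: True; busy: True; cold: True; gpu: False; fog: False; pump: True; lock: False; ready: False; fan: False

Unit clause (NOT lock) forces lock = False.
Unit clause (safe) forces safe = True.
In (cold OR NOT safe) only cold is left, so cold = True.
In (NOT cold OR light OR NOT safe) only light is left, so light = True.
In (NOT fan OR NOT light) only NOT fan is left, so fan = False.
In (fan OR NOT fog) only NOT fog is left, so fog = False.
In (NOT cold OR fan OR NOT ready) only NOT ready is left, so ready = False.
In (pump OR ready) only pump is left, so pump = True.
In (busy OR fan) only busy is left, so busy = True.
In (NOT cold OR NOT gpu OR ready) only NOT gpu is left, so gpu = False.
All clauses satisfied.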